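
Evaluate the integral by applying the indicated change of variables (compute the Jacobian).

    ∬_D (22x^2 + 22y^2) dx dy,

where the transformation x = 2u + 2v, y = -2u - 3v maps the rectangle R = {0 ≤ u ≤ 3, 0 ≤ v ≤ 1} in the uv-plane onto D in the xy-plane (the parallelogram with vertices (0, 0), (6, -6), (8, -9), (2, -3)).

Compute the Jacobian determinant of (x, y) with respect to (u, v):

    ∂(x,y)/∂(u,v) = | 2  2 | = (2)(-3) - (2)(-2) = -2.
                   | -2  -3 |

Its absolute value is |J| = 2 (the area scaling factor).

Substituting x = 2u + 2v, y = -2u - 3v into the integrand,

    22x^2 + 22y^2 → 176u^2 + 440u v + 286v^2,

so the integral becomes

    ∬_R (176u^2 + 440u v + 286v^2) · |J| du dv = ∫_0^3 ∫_0^1 (352u^2 + 880u v + 572v^2) dv du.

Inner (v): 352u^2 + 440u + 572/3.
Outer (u): 5720.

Therefore ∬_D (22x^2 + 22y^2) dx dy = 5720.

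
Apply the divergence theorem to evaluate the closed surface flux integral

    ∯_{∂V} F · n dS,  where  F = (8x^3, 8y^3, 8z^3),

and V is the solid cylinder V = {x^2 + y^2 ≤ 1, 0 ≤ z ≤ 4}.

By the divergence theorem,

    ∯_{∂V} F · n dS = ∭_V (∇ · F) dV.

Compute the divergence:
    ∇ · F = ∂F_x/∂x + ∂F_y/∂y + ∂F_z/∂z = 24x^2 + 24y^2 + 24z^2.

In cylindrical coordinates, x = r cos(θ), y = r sin(θ), z = z, dV = r dr dθ dz, with 0 ≤ r ≤ 1, 0 ≤ θ ≤ 2π, 0 ≤ z ≤ 4.

The integrand, after substitution and multiplying by the volume element, becomes (24r^2 + 24z^2) · r, so

    ∭_V (∇·F) dV = ∫_0^{2π} ∫_0^{1} ∫_0^{4} (24r^2 + 24z^2) · r dz dr dθ.

Inner (z from 0 to 4): 96r^3 + 512r.
Middle (r from 0 to 1): 280.
Outer (θ from 0 to 2π): 560π.

Therefore ∯_{∂V} F · n dS = 560π.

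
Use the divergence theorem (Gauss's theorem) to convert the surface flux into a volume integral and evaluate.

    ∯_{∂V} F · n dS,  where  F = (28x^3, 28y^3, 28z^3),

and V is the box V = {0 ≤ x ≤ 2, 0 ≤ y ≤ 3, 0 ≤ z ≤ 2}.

By the divergence theorem,

    ∯_{∂V} F · n dS = ∭_V (∇ · F) dV.

Compute the divergence:
    ∇ · F = ∂F_x/∂x + ∂F_y/∂y + ∂F_z/∂z = 84x^2 + 84y^2 + 84z^2.

V is a rectangular box, so dV = dx dy dz with 0 ≤ x ≤ 2, 0 ≤ y ≤ 3, 0 ≤ z ≤ 2.

Integrate (84x^2 + 84y^2 + 84z^2) over V as an iterated integral:

    ∭_V (∇·F) dV = ∫_0^{2} ∫_0^{3} ∫_0^{2} (84x^2 + 84y^2 + 84z^2) dz dy dx.

Inner (z from 0 to 2): 168x^2 + 168y^2 + 224.
Middle (y from 0 to 3): 504x^2 + 2184.
Outer (x from 0 to 2): 5712.

Therefore ∯_{∂V} F · n dS = 5712.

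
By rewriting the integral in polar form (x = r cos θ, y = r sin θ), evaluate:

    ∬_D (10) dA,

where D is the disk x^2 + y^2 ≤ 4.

The region D is 0 ≤ r ≤ 2, 0 ≤ θ ≤ 2π in polar coordinates, where x = r cos(θ), y = r sin(θ), and dA = r dr dθ.

Under the substitution, the integrand becomes 10, so

    ∬_D (10) dA = ∫_{0}^{2π} ∫_{0}^{2} (10) · r dr dθ.

Inner integral (in r): ∫_{0}^{2} (10) · r dr = 20.

Outer integral (in θ): ∫_{0}^{2π} (20) dθ = 40π.

Therefore ∬_D (10) dA = 40π.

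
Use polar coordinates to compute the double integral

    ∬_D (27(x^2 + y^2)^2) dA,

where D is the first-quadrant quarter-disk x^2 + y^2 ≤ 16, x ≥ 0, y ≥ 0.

The region D is 0 ≤ r ≤ 4, 0 ≤ θ ≤ π/2 in polar coordinates, where x = r cos(θ), y = r sin(θ), and dA = r dr dθ.

Under the substitution, the integrand becomes 27r^4, so

    ∬_D (27(x^2 + y^2)^2) dA = ∫_{0}^{π/2} ∫_{0}^{4} (27r^4) · r dr dθ.

Inner integral (in r): ∫_{0}^{4} (27r^4) · r dr = 18432.

Outer integral (in θ): ∫_{0}^{π/2} (18432) dθ = 9216π.

Therefore ∬_D (27(x^2 + y^2)^2) dA = 9216π.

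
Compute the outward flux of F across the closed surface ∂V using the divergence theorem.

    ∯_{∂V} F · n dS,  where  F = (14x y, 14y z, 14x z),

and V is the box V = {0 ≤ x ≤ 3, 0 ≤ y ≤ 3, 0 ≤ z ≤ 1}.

By the divergence theorem,

    ∯_{∂V} F · n dS = ∭_V (∇ · F) dV.

Compute the divergence:
    ∇ · F = ∂F_x/∂x + ∂F_y/∂y + ∂F_z/∂z = 14y + 14z + 14x = 14x + 14y + 14z.

V is a rectangular box, so dV = dx dy dz with 0 ≤ x ≤ 3, 0 ≤ y ≤ 3, 0 ≤ z ≤ 1.

Integrate (14x + 14y + 14z) over V as an iterated integral:

    ∭_V (∇·F) dV = ∫_0^{3} ∫_0^{3} ∫_0^{1} (14x + 14y + 14z) dz dy dx.

Inner (z from 0 to 1): 14x + 14y + 7.
Middle (y from 0 to 3): 42x + 84.
Outer (x from 0 to 3): 441.

Therefore ∯_{∂V} F · n dS = 441.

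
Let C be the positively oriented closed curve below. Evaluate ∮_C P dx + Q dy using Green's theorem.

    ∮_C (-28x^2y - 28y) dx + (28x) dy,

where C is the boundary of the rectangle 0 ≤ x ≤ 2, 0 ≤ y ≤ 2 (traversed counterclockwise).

Green's theorem converts the closed line integral into a double integral over the enclosed region D:

    ∮_C P dx + Q dy = ∬_D (∂Q/∂x - ∂P/∂y) dA.

Here P = -28x^2y - 28y, Q = 28x, so

    ∂Q/∂x = 28,    ∂P/∂y = -28x^2 - 28,
    ∂Q/∂x - ∂P/∂y = 28x^2 + 56.

D is the region 0 ≤ x ≤ 2, 0 ≤ y ≤ 2. Evaluating the double integral:

    ∬_D (28x^2 + 56) dA = ∫_0^{2} ∫_0^{2} (28x^2 + 56) dy dx.

Inner (y from 0 to 2): 56x^2 + 112.
Outer (x from 0 to 2): 1120/3.

Therefore ∮_C P dx + Q dy = 1120/3.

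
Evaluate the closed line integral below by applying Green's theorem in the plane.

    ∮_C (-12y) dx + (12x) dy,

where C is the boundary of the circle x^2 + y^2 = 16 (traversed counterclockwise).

Green's theorem converts the closed line integral into a double integral over the enclosed region D:

    ∮_C P dx + Q dy = ∬_D (∂Q/∂x - ∂P/∂y) dA.

Here P = -12y, Q = 12x, so

    ∂Q/∂x = 12,    ∂P/∂y = -12,
    ∂Q/∂x - ∂P/∂y = 24.

D is the region x^2 + y^2 ≤ 16. Evaluating the double integral:

In polar coordinates (x = r cos θ, y = r sin θ, dA = r dr dθ) the integrand becomes 24, so

    ∬_D (24) dA = ∫_0^{2π} ∫_0^{4} (24) · r dr dθ.

Inner (r from 0 to 4): 192.
Outer (θ from 0 to 2π): 384π.

Therefore ∮_C P dx + Q dy = 384π.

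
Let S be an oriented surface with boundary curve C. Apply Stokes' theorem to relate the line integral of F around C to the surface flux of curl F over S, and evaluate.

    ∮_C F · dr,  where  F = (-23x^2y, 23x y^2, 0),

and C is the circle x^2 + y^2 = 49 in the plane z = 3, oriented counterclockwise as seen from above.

Let S be the flat disk x^2 + y^2 ≤ 49 in the plane z = 3, with upward unit normal n̂ = ẑ. By Stokes' theorem,

    ∮_C F · dr = ∬_S (∇ × F) · n̂ dS = ∬_D (curl F)_z dA,

where D is the disk x^2 + y^2 ≤ 49.

Compute the curl of F = (-23x^2y, 23x y^2, 0):
    (∇ × F)_x = ∂F_z/∂y - ∂F_y/∂z = 0,
    (∇ × F)_y = ∂F_x/∂z - ∂F_z/∂x = 0,
    (∇ × F)_z = ∂F_y/∂x - ∂F_x/∂y = 23x^2 + 23y^2.

On z = 3, (curl F)_z = 23x^2 + 23y^2.

Convert to polar (x = r cos θ, y = r sin θ, dA = r dr dθ); the integrand becomes 23r^2, so

    ∬_D (curl F)_z dA = ∫_0^{2π} ∫_0^{7} (23r^2) · r dr dθ.

Inner (r from 0 to 7): 55223/4.
Outer (θ from 0 to 2π): 55223π/2.

Therefore ∮_C F · dr = 55223π/2.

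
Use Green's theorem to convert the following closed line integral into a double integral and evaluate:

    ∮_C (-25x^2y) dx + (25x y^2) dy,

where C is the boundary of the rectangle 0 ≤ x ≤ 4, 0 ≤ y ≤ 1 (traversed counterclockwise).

Green's theorem converts the closed line integral into a double integral over the enclosed region D:

    ∮_C P dx + Q dy = ∬_D (∂Q/∂x - ∂P/∂y) dA.

Here P = -25x^2y, Q = 25x y^2, so

    ∂Q/∂x = 25y^2,    ∂P/∂y = -25x^2,
    ∂Q/∂x - ∂P/∂y = 25x^2 + 25y^2.

D is the region 0 ≤ x ≤ 4, 0 ≤ y ≤ 1. Evaluating the double integral:

    ∬_D (25x^2 + 25y^2) dA = ∫_0^{4} ∫_0^{1} (25x^2 + 25y^2) dy dx.

Inner (y from 0 to 1): 25x^2 + 25/3.
Outer (x from 0 to 4): 1700/3.

Therefore ∮_C P dx + Q dy = 1700/3.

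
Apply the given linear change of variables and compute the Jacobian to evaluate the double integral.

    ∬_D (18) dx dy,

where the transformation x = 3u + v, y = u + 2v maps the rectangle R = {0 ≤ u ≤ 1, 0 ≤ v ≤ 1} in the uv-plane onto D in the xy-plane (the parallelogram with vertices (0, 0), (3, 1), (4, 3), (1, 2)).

Compute the Jacobian determinant of (x, y) with respect to (u, v):

    ∂(x,y)/∂(u,v) = | 3  1 | = (3)(2) - (1)(1) = 5.
                   | 1  2 |

Its absolute value is |J| = 5 (the area scaling factor).

Substituting x = 3u + v, y = u + 2v into the integrand,

    18 → 18,

so the integral becomes

    ∬_R (18) · |J| du dv = ∫_0^1 ∫_0^1 (90) dv du.

Inner (v): 90.
Outer (u): 90.

Therefore ∬_D (18) dx dy = 90.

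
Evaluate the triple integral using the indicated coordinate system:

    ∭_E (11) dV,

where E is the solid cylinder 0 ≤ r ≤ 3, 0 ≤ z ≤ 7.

In cylindrical coordinates, x = r cos(θ), y = r sin(θ), z = z, and dV = r dr dθ dz.

The integrand becomes 11, so

    ∭_E (11) dV = ∫_{0}^{2π} ∫_{0}^{3} ∫_{0}^{7} (11) · r dz dr dθ.

Inner (z): 77r.
Middle (r from 0 to 3): 693/2.
Outer (θ): 693π.

Therefore the triple integral equals 693π.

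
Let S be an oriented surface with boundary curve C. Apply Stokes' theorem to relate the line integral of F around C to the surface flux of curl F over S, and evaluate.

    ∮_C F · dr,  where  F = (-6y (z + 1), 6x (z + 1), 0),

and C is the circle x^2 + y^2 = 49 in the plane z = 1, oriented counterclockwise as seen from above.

Let S be the flat disk x^2 + y^2 ≤ 49 in the plane z = 1, with upward unit normal n̂ = ẑ. By Stokes' theorem,

    ∮_C F · dr = ∬_S (∇ × F) · n̂ dS = ∬_D (curl F)_z dA,

where D is the disk x^2 + y^2 ≤ 49.

Compute the curl of F = (-6y (z + 1), 6x (z + 1), 0):
    (∇ × F)_x = ∂F_z/∂y - ∂F_y/∂z = -6x,
    (∇ × F)_y = ∂F_x/∂z - ∂F_z/∂x = -6y,
    (∇ × F)_z = ∂F_y/∂x - ∂F_x/∂y = 12z + 12.

On z = 1, (curl F)_z = 24.

Convert to polar (x = r cos θ, y = r sin θ, dA = r dr dθ); the integrand becomes 24, so

    ∬_D (curl F)_z dA = ∫_0^{2π} ∫_0^{7} (24) · r dr dθ.

Inner (r from 0 to 7): 588.
Outer (θ from 0 to 2π): 1176π.

Therefore ∮_C F · dr = 1176π.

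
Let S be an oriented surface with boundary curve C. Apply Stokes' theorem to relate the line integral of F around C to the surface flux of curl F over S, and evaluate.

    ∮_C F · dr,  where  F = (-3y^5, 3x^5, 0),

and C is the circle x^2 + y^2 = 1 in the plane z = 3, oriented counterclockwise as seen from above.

Let S be the flat disk x^2 + y^2 ≤ 1 in the plane z = 3, with upward unit normal n̂ = ẑ. By Stokes' theorem,

    ∮_C F · dr = ∬_S (∇ × F) · n̂ dS = ∬_D (curl F)_z dA,

where D is the disk x^2 + y^2 ≤ 1.

Compute the curl of F = (-3y^5, 3x^5, 0):
    (∇ × F)_x = ∂F_z/∂y - ∂F_y/∂z = 0,
    (∇ × F)_y = ∂F_x/∂z - ∂F_z/∂x = 0,
    (∇ × F)_z = ∂F_y/∂x - ∂F_x/∂y = 15x^4 + 15y^4.

On z = 3, (curl F)_z = 15x^4 + 15y^4.

Convert to polar (x = r cos θ, y = r sin θ, dA = r dr dθ); the integrand becomes 15r^4(sin(θ)^4 + cos(θ)^4), so

    ∬_D (curl F)_z dA = ∫_0^{2π} ∫_0^{1} (15r^4(sin(θ)^4 + cos(θ)^4)) · r dr dθ.

Inner (r from 0 to 1): 5sin(θ)^4/2 + 5cos(θ)^4/2.
Outer (θ from 0 to 2π): 15π/4.

Therefore ∮_C F · dr = 15π/4.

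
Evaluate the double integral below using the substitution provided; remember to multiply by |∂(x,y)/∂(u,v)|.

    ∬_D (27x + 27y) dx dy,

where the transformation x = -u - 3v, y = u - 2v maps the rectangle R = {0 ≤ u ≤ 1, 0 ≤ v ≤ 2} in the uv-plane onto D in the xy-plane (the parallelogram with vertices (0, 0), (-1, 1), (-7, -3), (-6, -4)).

Compute the Jacobian determinant of (x, y) with respect to (u, v):

    ∂(x,y)/∂(u,v) = | -1  -3 | = (-1)(-2) - (-3)(1) = 5.
                   | 1  -2 |

Its absolute value is |J| = 5 (the area scaling factor).

Substituting x = -u - 3v, y = u - 2v into the integrand,

    27x + 27y → -135v,

so the integral becomes

    ∬_R (-135v) · |J| du dv = ∫_0^1 ∫_0^2 (-675v) dv du.

Inner (v): -1350.
Outer (u): -1350.

Therefore ∬_D (27x + 27y) dx dy = -1350.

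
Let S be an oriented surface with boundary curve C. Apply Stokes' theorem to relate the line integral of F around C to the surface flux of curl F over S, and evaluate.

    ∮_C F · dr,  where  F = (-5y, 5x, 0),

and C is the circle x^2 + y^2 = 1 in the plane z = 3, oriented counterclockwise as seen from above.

Let S be the flat disk x^2 + y^2 ≤ 1 in the plane z = 3, with upward unit normal n̂ = ẑ. By Stokes' theorem,

    ∮_C F · dr = ∬_S (∇ × F) · n̂ dS = ∬_D (curl F)_z dA,

where D is the disk x^2 + y^2 ≤ 1.

Compute the curl of F = (-5y, 5x, 0):
    (∇ × F)_x = ∂F_z/∂y - ∂F_y/∂z = 0,
    (∇ × F)_y = ∂F_x/∂z - ∂F_z/∂x = 0,
    (∇ × F)_z = ∂F_y/∂x - ∂F_x/∂y = 10.

On z = 3, (curl F)_z = 10.

Convert to polar (x = r cos θ, y = r sin θ, dA = r dr dθ); the integrand becomes 10, so

    ∬_D (curl F)_z dA = ∫_0^{2π} ∫_0^{1} (10) · r dr dθ.

Inner (r from 0 to 1): 5.
Outer (θ from 0 to 2π): 10π.

Therefore ∮_C F · dr = 10π.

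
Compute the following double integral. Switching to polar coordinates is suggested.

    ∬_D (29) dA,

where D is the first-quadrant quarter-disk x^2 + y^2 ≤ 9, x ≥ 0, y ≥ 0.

The region D is 0 ≤ r ≤ 3, 0 ≤ θ ≤ π/2 in polar coordinates, where x = r cos(θ), y = r sin(θ), and dA = r dr dθ.

Under the substitution, the integrand becomes 29, so

    ∬_D (29) dA = ∫_{0}^{π/2} ∫_{0}^{3} (29) · r dr dθ.

Inner integral (in r): ∫_{0}^{3} (29) · r dr = 261/2.

Outer integral (in θ): ∫_{0}^{π/2} (261/2) dθ = 261π/4.

Therefore ∬_D (29) dA = 261π/4.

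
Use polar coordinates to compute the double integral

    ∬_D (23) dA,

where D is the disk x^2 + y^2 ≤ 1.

The region D is 0 ≤ r ≤ 1, 0 ≤ θ ≤ 2π in polar coordinates, where x = r cos(θ), y = r sin(θ), and dA = r dr dθ.

Under the substitution, the integrand becomes 23, so

    ∬_D (23) dA = ∫_{0}^{2π} ∫_{0}^{1} (23) · r dr dθ.

Inner integral (in r): ∫_{0}^{1} (23) · r dr = 23/2.

Outer integral (in θ): ∫_{0}^{2π} (23/2) dθ = 23π.

Therefore ∬_D (23) dA = 23π.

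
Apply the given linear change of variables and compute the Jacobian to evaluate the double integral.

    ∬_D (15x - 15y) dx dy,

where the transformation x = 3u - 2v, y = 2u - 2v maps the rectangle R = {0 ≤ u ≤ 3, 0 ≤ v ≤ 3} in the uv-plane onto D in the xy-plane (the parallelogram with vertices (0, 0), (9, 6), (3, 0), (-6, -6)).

Compute the Jacobian determinant of (x, y) with respect to (u, v):

    ∂(x,y)/∂(u,v) = | 3  -2 | = (3)(-2) - (-2)(2) = -2.
                   | 2  -2 |

Its absolute value is |J| = 2 (the area scaling factor).

Substituting x = 3u - 2v, y = 2u - 2v into the integrand,

    15x - 15y → 15u,

so the integral becomes

    ∬_R (15u) · |J| du dv = ∫_0^3 ∫_0^3 (30u) dv du.

Inner (v): 90u.
Outer (u): 405.

Therefore ∬_D (15x - 15y) dx dy = 405.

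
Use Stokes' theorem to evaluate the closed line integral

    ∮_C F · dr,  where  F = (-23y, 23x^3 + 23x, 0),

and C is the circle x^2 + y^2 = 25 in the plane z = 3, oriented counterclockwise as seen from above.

Let S be the flat disk x^2 + y^2 ≤ 25 in the plane z = 3, with upward unit normal n̂ = ẑ. By Stokes' theorem,

    ∮_C F · dr = ∬_S (∇ × F) · n̂ dS = ∬_D (curl F)_z dA,

where D is the disk x^2 + y^2 ≤ 25.

Compute the curl of F = (-23y, 23x^3 + 23x, 0):
    (∇ × F)_x = ∂F_z/∂y - ∂F_y/∂z = 0,
    (∇ × F)_y = ∂F_x/∂z - ∂F_z/∂x = 0,
    (∇ × F)_z = ∂F_y/∂x - ∂F_x/∂y = 69x^2 + 46.

On z = 3, (curl F)_z = 69x^2 + 46.

Convert to polar (x = r cos θ, y = r sin θ, dA = r dr dθ); the integrand becomes 69r^2cos(θ)^2 + 46, so

    ∬_D (curl F)_z dA = ∫_0^{2π} ∫_0^{5} (69r^2cos(θ)^2 + 46) · r dr dθ.

Inner (r from 0 to 5): 43125cos(θ)^2/4 + 575.
Outer (θ from 0 to 2π): 47725π/4.

Therefore ∮_C F · dr = 47725π/4.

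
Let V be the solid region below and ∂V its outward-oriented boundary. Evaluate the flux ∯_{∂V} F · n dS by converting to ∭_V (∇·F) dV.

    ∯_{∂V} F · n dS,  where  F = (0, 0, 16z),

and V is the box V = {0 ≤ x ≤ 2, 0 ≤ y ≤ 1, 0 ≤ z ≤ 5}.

By the divergence theorem,

    ∯_{∂V} F · n dS = ∭_V (∇ · F) dV.

Compute the divergence:
    ∇ · F = ∂F_x/∂x + ∂F_y/∂y + ∂F_z/∂z = 0 + 0 + 16 = 16.

V is a rectangular box, so dV = dx dy dz with 0 ≤ x ≤ 2, 0 ≤ y ≤ 1, 0 ≤ z ≤ 5.

Integrate (16) over V as an iterated integral:

    ∭_V (∇·F) dV = ∫_0^{2} ∫_0^{1} ∫_0^{5} (16) dz dy dx.

Inner (z from 0 to 5): 80.
Middle (y from 0 to 1): 80.
Outer (x from 0 to 2): 160.

Therefore ∯_{∂V} F · n dS = 160.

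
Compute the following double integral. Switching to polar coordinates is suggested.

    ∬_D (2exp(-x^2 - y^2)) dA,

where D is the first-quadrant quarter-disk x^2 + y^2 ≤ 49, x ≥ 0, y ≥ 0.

The region D is 0 ≤ r ≤ 7, 0 ≤ θ ≤ π/2 in polar coordinates, where x = r cos(θ), y = r sin(θ), and dA = r dr dθ.

Under the substitution, the integrand becomes 2exp(-r^2), so

    ∬_D (2exp(-x^2 - y^2)) dA = ∫_{0}^{π/2} ∫_{0}^{7} (2exp(-r^2)) · r dr dθ.

Inner integral (in r): ∫_{0}^{7} (2exp(-r^2)) · r dr = 1 - exp(-49).

Outer integral (in θ): ∫_{0}^{π/2} (1 - exp(-49)) dθ = -π exp(-49)/2 + π/2.

Therefore ∬_D (2exp(-x^2 - y^2)) dA = -π exp(-49)/2 + π/2.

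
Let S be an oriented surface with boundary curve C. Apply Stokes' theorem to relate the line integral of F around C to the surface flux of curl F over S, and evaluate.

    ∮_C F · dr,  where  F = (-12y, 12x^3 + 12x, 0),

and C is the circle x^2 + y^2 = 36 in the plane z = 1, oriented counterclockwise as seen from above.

Let S be the flat disk x^2 + y^2 ≤ 36 in the plane z = 1, with upward unit normal n̂ = ẑ. By Stokes' theorem,

    ∮_C F · dr = ∬_S (∇ × F) · n̂ dS = ∬_D (curl F)_z dA,

where D is the disk x^2 + y^2 ≤ 36.

Compute the curl of F = (-12y, 12x^3 + 12x, 0):
    (∇ × F)_x = ∂F_z/∂y - ∂F_y/∂z = 0,
    (∇ × F)_y = ∂F_x/∂z - ∂F_z/∂x = 0,
    (∇ × F)_z = ∂F_y/∂x - ∂F_x/∂y = 36x^2 + 24.

On z = 1, (curl F)_z = 36x^2 + 24.

Convert to polar (x = r cos θ, y = r sin θ, dA = r dr dθ); the integrand becomes 36r^2cos(θ)^2 + 24, so

    ∬_D (curl F)_z dA = ∫_0^{2π} ∫_0^{6} (36r^2cos(θ)^2 + 24) · r dr dθ.

Inner (r from 0 to 6): 11664cos(θ)^2 + 432.
Outer (θ from 0 to 2π): 12528π.

Therefore ∮_C F · dr = 12528π.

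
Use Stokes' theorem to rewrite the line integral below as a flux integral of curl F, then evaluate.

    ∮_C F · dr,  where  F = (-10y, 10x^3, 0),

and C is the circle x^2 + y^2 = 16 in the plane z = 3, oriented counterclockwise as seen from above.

Let S be the flat disk x^2 + y^2 ≤ 16 in the plane z = 3, with upward unit normal n̂ = ẑ. By Stokes' theorem,

    ∮_C F · dr = ∬_S (∇ × F) · n̂ dS = ∬_D (curl F)_z dA,

where D is the disk x^2 + y^2 ≤ 16.

Compute the curl of F = (-10y, 10x^3, 0):
    (∇ × F)_x = ∂F_z/∂y - ∂F_y/∂z = 0,
    (∇ × F)_y = ∂F_x/∂z - ∂F_z/∂x = 0,
    (∇ × F)_z = ∂F_y/∂x - ∂F_x/∂y = 30x^2 + 10.

On z = 3, (curl F)_z = 30x^2 + 10.

Convert to polar (x = r cos θ, y = r sin θ, dA = r dr dθ); the integrand becomes 30r^2cos(θ)^2 + 10, so

    ∬_D (curl F)_z dA = ∫_0^{2π} ∫_0^{4} (30r^2cos(θ)^2 + 10) · r dr dθ.

Inner (r from 0 to 4): 1920cos(θ)^2 + 80.
Outer (θ from 0 to 2π): 2080π.

Therefore ∮_C F · dr = 2080π.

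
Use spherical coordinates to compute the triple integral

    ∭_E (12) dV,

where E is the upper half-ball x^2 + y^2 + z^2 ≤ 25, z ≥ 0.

In spherical coordinates, x = ρ sin(φ) cos(θ), y = ρ sin(φ) sin(θ), z = ρ cos(φ), and dV = ρ^2 sin(φ) dρ dφ dθ.

The integrand becomes 12, so

    ∭_E (12) dV = ∫_{0}^{2π} ∫_{0}^{π/2} ∫_{0}^{5} (12) · ρ^2 sin(φ) dρ dφ dθ.

Inner (ρ): 500sin(φ).
Middle (φ): 500.
Outer (θ): 1000π.

Therefore the triple integral equals 1000π.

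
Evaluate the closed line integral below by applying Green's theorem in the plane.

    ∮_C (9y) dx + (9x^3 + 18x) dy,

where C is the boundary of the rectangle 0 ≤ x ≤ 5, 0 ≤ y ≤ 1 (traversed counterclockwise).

Green's theorem converts the closed line integral into a double integral over the enclosed region D:

    ∮_C P dx + Q dy = ∬_D (∂Q/∂x - ∂P/∂y) dA.

Here P = 9y, Q = 9x^3 + 18x, so

    ∂Q/∂x = 27x^2 + 18,    ∂P/∂y = 9,
    ∂Q/∂x - ∂P/∂y = 27x^2 + 9.

D is the region 0 ≤ x ≤ 5, 0 ≤ y ≤ 1. Evaluating the double integral:

    ∬_D (27x^2 + 9) dA = ∫_0^{5} ∫_0^{1} (27x^2 + 9) dy dx.

Inner (y from 0 to 1): 27x^2 + 9.
Outer (x from 0 to 5): 1170.

Therefore ∮_C P dx + Q dy = 1170.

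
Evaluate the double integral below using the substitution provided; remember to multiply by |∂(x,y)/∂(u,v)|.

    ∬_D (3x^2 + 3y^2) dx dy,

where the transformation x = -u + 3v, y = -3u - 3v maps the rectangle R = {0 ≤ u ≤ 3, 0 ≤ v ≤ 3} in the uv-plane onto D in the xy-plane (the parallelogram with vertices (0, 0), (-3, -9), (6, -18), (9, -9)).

Compute the Jacobian determinant of (x, y) with respect to (u, v):

    ∂(x,y)/∂(u,v) = | -1  3 | = (-1)(-3) - (3)(-3) = 12.
                   | -3  -3 |

Its absolute value is |J| = 12 (the area scaling factor).

Substituting x = -u + 3v, y = -3u - 3v into the integrand,

    3x^2 + 3y^2 → 30u^2 + 36u v + 54v^2,

so the integral becomes

    ∬_R (30u^2 + 36u v + 54v^2) · |J| du dv = ∫_0^3 ∫_0^3 (360u^2 + 432u v + 648v^2) dv du.

Inner (v): 1080u^2 + 1944u + 5832.
Outer (u): 35964.

Therefore ∬_D (3x^2 + 3y^2) dx dy = 35964.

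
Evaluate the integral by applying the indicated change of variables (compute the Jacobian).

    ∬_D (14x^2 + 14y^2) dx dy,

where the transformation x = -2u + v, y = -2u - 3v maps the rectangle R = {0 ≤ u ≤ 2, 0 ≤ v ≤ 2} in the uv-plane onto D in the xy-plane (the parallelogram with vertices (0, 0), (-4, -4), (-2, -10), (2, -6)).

Compute the Jacobian determinant of (x, y) with respect to (u, v):

    ∂(x,y)/∂(u,v) = | -2  1 | = (-2)(-3) - (1)(-2) = 8.
                   | -2  -3 |

Its absolute value is |J| = 8 (the area scaling factor).

Substituting x = -2u + v, y = -2u - 3v into the integrand,

    14x^2 + 14y^2 → 112u^2 + 112u v + 140v^2,

so the integral becomes

    ∬_R (112u^2 + 112u v + 140v^2) · |J| du dv = ∫_0^2 ∫_0^2 (896u^2 + 896u v + 1120v^2) dv du.

Inner (v): 1792u^2 + 1792u + 8960/3.
Outer (u): 14336.

Therefore ∬_D (14x^2 + 14y^2) dx dy = 14336.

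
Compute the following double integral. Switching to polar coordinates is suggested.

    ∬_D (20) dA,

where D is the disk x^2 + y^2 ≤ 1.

The region D is 0 ≤ r ≤ 1, 0 ≤ θ ≤ 2π in polar coordinates, where x = r cos(θ), y = r sin(θ), and dA = r dr dθ.

Under the substitution, the integrand becomes 20, so

    ∬_D (20) dA = ∫_{0}^{2π} ∫_{0}^{1} (20) · r dr dθ.

Inner integral (in r): ∫_{0}^{1} (20) · r dr = 10.

Outer integral (in θ): ∫_{0}^{2π} (10) dθ = 20π.

Therefore ∬_D (20) dA = 20π.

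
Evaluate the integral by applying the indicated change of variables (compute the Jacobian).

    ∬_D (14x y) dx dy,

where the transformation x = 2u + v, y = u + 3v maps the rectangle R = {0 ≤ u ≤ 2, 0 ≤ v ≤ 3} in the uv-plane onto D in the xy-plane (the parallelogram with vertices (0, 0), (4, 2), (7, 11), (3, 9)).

Compute the Jacobian determinant of (x, y) with respect to (u, v):

    ∂(x,y)/∂(u,v) = | 2  1 | = (2)(3) - (1)(1) = 5.
                   | 1  3 |

Its absolute value is |J| = 5 (the area scaling factor).

Substituting x = 2u + v, y = u + 3v into the integrand,

    14x y → 28u^2 + 98u v + 42v^2,

so the integral becomes

    ∬_R (28u^2 + 98u v + 42v^2) · |J| du dv = ∫_0^2 ∫_0^3 (140u^2 + 490u v + 210v^2) dv du.

Inner (v): 420u^2 + 2205u + 1890.
Outer (u): 9310.

Therefore ∬_D (14x y) dx dy = 9310.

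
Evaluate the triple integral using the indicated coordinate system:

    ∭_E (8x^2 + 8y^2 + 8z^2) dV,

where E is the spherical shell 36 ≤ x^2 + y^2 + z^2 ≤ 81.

In spherical coordinates, x = ρ sin(φ) cos(θ), y = ρ sin(φ) sin(θ), z = ρ cos(φ), and dV = ρ^2 sin(φ) dρ dφ dθ.

The integrand becomes 8ρ^2, so

    ∭_E (8x^2 + 8y^2 + 8z^2) dV = ∫_{0}^{2π} ∫_{0}^{π} ∫_{6}^{9} (8ρ^2) · ρ^2 sin(φ) dρ dφ dθ.

Inner (ρ): 410184sin(φ)/5.
Middle (φ): 820368/5.
Outer (θ): 1640736π/5.

Therefore the triple integral equals 1640736π/5.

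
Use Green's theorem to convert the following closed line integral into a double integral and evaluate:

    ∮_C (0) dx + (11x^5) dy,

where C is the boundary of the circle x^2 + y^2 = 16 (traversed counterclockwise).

Green's theorem converts the closed line integral into a double integral over the enclosed region D:

    ∮_C P dx + Q dy = ∬_D (∂Q/∂x - ∂P/∂y) dA.

Here P = 0, Q = 11x^5, so

    ∂Q/∂x = 55x^4,    ∂P/∂y = 0,
    ∂Q/∂x - ∂P/∂y = 55x^4.

D is the region x^2 + y^2 ≤ 16. Evaluating the double integral:

In polar coordinates (x = r cos θ, y = r sin θ, dA = r dr dθ) the integrand becomes 55r^4cos(θ)^4, so

    ∬_D (55x^4) dA = ∫_0^{2π} ∫_0^{4} (55r^4cos(θ)^4) · r dr dθ.

Inner (r from 0 to 4): 112640cos(θ)^4/3.
Outer (θ from 0 to 2π): 28160π.

Therefore ∮_C P dx + Q dy = 28160π.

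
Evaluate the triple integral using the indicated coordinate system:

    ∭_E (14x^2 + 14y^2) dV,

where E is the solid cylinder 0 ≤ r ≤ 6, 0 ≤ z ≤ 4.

In cylindrical coordinates, x = r cos(θ), y = r sin(θ), z = z, and dV = r dr dθ dz.

The integrand becomes 14r^2, so

    ∭_E (14x^2 + 14y^2) dV = ∫_{0}^{2π} ∫_{0}^{6} ∫_{0}^{4} (14r^2) · r dz dr dθ.

Inner (z): 56r^3.
Middle (r from 0 to 6): 18144.
Outer (θ): 36288π.

Therefore the triple integral equals 36288π.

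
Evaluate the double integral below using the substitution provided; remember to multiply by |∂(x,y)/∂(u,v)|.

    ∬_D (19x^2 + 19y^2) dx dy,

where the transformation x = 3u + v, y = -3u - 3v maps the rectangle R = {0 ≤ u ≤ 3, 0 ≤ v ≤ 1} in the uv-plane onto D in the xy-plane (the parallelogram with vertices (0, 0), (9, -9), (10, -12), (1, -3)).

Compute the Jacobian determinant of (x, y) with respect to (u, v):

    ∂(x,y)/∂(u,v) = | 3  1 | = (3)(-3) - (1)(-3) = -6.
                   | -3  -3 |

Its absolute value is |J| = 6 (the area scaling factor).

Substituting x = 3u + v, y = -3u - 3v into the integrand,

    19x^2 + 19y^2 → 342u^2 + 456u v + 190v^2,

so the integral becomes

    ∬_R (342u^2 + 456u v + 190v^2) · |J| du dv = ∫_0^3 ∫_0^1 (2052u^2 + 2736u v + 1140v^2) dv du.

Inner (v): 2052u^2 + 1368u + 380.
Outer (u): 25764.

Therefore ∬_D (19x^2 + 19y^2) dx dy = 25764.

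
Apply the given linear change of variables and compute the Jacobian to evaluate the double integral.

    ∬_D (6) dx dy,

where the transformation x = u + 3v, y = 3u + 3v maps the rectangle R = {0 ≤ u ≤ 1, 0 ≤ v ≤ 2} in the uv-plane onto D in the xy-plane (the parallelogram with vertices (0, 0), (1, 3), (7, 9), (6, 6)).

Compute the Jacobian determinant of (x, y) with respect to (u, v):

    ∂(x,y)/∂(u,v) = | 1  3 | = (1)(3) - (3)(3) = -6.
                   | 3  3 |

Its absolute value is |J| = 6 (the area scaling factor).

Substituting x = u + 3v, y = 3u + 3v into the integrand,

    6 → 6,

so the integral becomes

    ∬_R (6) · |J| du dv = ∫_0^1 ∫_0^2 (36) dv du.

Inner (v): 72.
Outer (u): 72.

Therefore ∬_D (6) dx dy = 72.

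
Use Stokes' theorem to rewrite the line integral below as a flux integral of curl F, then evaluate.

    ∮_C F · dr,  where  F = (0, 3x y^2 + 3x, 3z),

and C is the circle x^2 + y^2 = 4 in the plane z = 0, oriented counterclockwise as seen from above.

Let S be the flat disk x^2 + y^2 ≤ 4 in the plane z = 0, with upward unit normal n̂ = ẑ. By Stokes' theorem,

    ∮_C F · dr = ∬_S (∇ × F) · n̂ dS = ∬_D (curl F)_z dA,

where D is the disk x^2 + y^2 ≤ 4.

Compute the curl of F = (0, 3x y^2 + 3x, 3z):
    (∇ × F)_x = ∂F_z/∂y - ∂F_y/∂z = 0,
    (∇ × F)_y = ∂F_x/∂z - ∂F_z/∂x = 0,
    (∇ × F)_z = ∂F_y/∂x - ∂F_x/∂y = 3y^2 + 3.

On z = 0, (curl F)_z = 3y^2 + 3.

Convert to polar (x = r cos θ, y = r sin θ, dA = r dr dθ); the integrand becomes 3r^2sin(θ)^2 + 3, so

    ∬_D (curl F)_z dA = ∫_0^{2π} ∫_0^{2} (3r^2sin(θ)^2 + 3) · r dr dθ.

Inner (r from 0 to 2): 12 - 6cos(2θ).
Outer (θ from 0 to 2π): 24π.

Therefore ∮_C F · dr = 24π.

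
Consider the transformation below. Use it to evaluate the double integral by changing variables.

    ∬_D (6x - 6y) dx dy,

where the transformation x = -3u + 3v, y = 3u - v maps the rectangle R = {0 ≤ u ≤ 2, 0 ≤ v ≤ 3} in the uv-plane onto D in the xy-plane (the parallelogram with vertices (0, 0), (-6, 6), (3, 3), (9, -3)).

Compute the Jacobian determinant of (x, y) with respect to (u, v):

    ∂(x,y)/∂(u,v) = | -3  3 | = (-3)(-1) - (3)(3) = -6.
                   | 3  -1 |

Its absolute value is |J| = 6 (the area scaling factor).

Substituting x = -3u + 3v, y = 3u - v into the integrand,

    6x - 6y → -36u + 24v,

so the integral becomes

    ∬_R (-36u + 24v) · |J| du dv = ∫_0^2 ∫_0^3 (-216u + 144v) dv du.

Inner (v): 648 - 648u.
Outer (u): 0.

Therefore ∬_D (6x - 6y) dx dy = 0.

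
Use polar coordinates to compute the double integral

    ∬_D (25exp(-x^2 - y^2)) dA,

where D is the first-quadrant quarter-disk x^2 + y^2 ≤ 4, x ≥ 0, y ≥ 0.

The region D is 0 ≤ r ≤ 2, 0 ≤ θ ≤ π/2 in polar coordinates, where x = r cos(θ), y = r sin(θ), and dA = r dr dθ.

Under the substitution, the integrand becomes 25exp(-r^2), so

    ∬_D (25exp(-x^2 - y^2)) dA = ∫_{0}^{π/2} ∫_{0}^{2} (25exp(-r^2)) · r dr dθ.

Inner integral (in r): ∫_{0}^{2} (25exp(-r^2)) · r dr = 25/2 - 25exp(-4)/2.

Outer integral (in θ): ∫_{0}^{π/2} (25/2 - 25exp(-4)/2) dθ = -25π (1 - exp(4))exp(-4)/4.

Therefore ∬_D (25exp(-x^2 - y^2)) dA = -25π (1 - exp(4))exp(-4)/4.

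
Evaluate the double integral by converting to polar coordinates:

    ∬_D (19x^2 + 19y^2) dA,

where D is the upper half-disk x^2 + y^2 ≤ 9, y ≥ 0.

The region D is 0 ≤ r ≤ 3, 0 ≤ θ ≤ π in polar coordinates, where x = r cos(θ), y = r sin(θ), and dA = r dr dθ.

Under the substitution, the integrand becomes 19r^2, so

    ∬_D (19x^2 + 19y^2) dA = ∫_{0}^{π} ∫_{0}^{3} (19r^2) · r dr dθ.

Inner integral (in r): ∫_{0}^{3} (19r^2) · r dr = 1539/4.

Outer integral (in θ): ∫_{0}^{π} (1539/4) dθ = 1539π/4.

Therefore ∬_D (19x^2 + 19y^2) dA = 1539π/4.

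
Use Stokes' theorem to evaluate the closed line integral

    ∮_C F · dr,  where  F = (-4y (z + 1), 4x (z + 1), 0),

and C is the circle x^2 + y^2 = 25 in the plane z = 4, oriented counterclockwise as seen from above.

Let S be the flat disk x^2 + y^2 ≤ 25 in the plane z = 4, with upward unit normal n̂ = ẑ. By Stokes' theorem,

    ∮_C F · dr = ∬_S (∇ × F) · n̂ dS = ∬_D (curl F)_z dA,

where D is the disk x^2 + y^2 ≤ 25.

Compute the curl of F = (-4y (z + 1), 4x (z + 1), 0):
    (∇ × F)_x = ∂F_z/∂y - ∂F_y/∂z = -4x,
    (∇ × F)_y = ∂F_x/∂z - ∂F_z/∂x = -4y,
    (∇ × F)_z = ∂F_y/∂x - ∂F_x/∂y = 8z + 8.

On z = 4, (curl F)_z = 40.

Convert to polar (x = r cos θ, y = r sin θ, dA = r dr dθ); the integrand becomes 40, so

    ∬_D (curl F)_z dA = ∫_0^{2π} ∫_0^{5} (40) · r dr dθ.

Inner (r from 0 to 5): 500.
Outer (θ from 0 to 2π): 1000π.

Therefore ∮_C F · dr = 1000π.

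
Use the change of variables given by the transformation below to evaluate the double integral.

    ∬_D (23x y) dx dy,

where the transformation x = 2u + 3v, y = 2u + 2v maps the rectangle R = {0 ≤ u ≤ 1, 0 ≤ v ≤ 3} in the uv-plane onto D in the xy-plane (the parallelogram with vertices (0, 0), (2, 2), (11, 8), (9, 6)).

Compute the Jacobian determinant of (x, y) with respect to (u, v):

    ∂(x,y)/∂(u,v) = | 2  3 | = (2)(2) - (3)(2) = -2.
                   | 2  2 |

Its absolute value is |J| = 2 (the area scaling factor).

Substituting x = 2u + 3v, y = 2u + 2v into the integrand,

    23x y → 92u^2 + 230u v + 138v^2,

so the integral becomes

    ∬_R (92u^2 + 230u v + 138v^2) · |J| du dv = ∫_0^1 ∫_0^3 (184u^2 + 460u v + 276v^2) dv du.

Inner (v): 552u^2 + 2070u + 2484.
Outer (u): 3703.

Therefore ∬_D (23x y) dx dy = 3703.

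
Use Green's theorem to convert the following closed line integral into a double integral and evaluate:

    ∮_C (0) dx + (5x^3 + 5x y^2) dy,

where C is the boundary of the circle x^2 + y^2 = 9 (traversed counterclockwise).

Green's theorem converts the closed line integral into a double integral over the enclosed region D:

    ∮_C P dx + Q dy = ∬_D (∂Q/∂x - ∂P/∂y) dA.

Here P = 0, Q = 5x^3 + 5x y^2, so

    ∂Q/∂x = 15x^2 + 5y^2,    ∂P/∂y = 0,
    ∂Q/∂x - ∂P/∂y = 15x^2 + 5y^2.

D is the region x^2 + y^2 ≤ 9. Evaluating the double integral:

In polar coordinates (x = r cos θ, y = r sin θ, dA = r dr dθ) the integrand becomes 5r^2(cos(2θ) + 2), so

    ∬_D (15x^2 + 5y^2) dA = ∫_0^{2π} ∫_0^{3} (5r^2(cos(2θ) + 2)) · r dr dθ.

Inner (r from 0 to 3): 405cos(2θ)/4 + 405/2.
Outer (θ from 0 to 2π): 405π.

Therefore ∮_C P dx + Q dy = 405π.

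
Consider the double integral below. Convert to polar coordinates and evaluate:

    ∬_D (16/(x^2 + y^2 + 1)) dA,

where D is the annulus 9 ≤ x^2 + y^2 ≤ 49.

The region D is 3 ≤ r ≤ 7, 0 ≤ θ ≤ 2π in polar coordinates, where x = r cos(θ), y = r sin(θ), and dA = r dr dθ.

Under the substitution, the integrand becomes 16/(r^2 + 1), so

    ∬_D (16/(x^2 + y^2 + 1)) dA = ∫_{0}^{2π} ∫_{3}^{7} (16/(r^2 + 1)) · r dr dθ.

Inner integral (in r): ∫_{3}^{7} (16/(r^2 + 1)) · r dr = log(390625).

Outer integral (in θ): ∫_{0}^{2π} (log(390625)) dθ = 16π log(5).

Therefore ∬_D (16/(x^2 + y^2 + 1)) dA = 16π log(5).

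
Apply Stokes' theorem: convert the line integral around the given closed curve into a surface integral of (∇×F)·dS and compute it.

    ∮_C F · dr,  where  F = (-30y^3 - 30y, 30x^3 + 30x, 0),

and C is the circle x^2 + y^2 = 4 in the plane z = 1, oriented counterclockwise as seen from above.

Let S be the flat disk x^2 + y^2 ≤ 4 in the plane z = 1, with upward unit normal n̂ = ẑ. By Stokes' theorem,

    ∮_C F · dr = ∬_S (∇ × F) · n̂ dS = ∬_D (curl F)_z dA,

where D is the disk x^2 + y^2 ≤ 4.

Compute the curl of F = (-30y^3 - 30y, 30x^3 + 30x, 0):
    (∇ × F)_x = ∂F_z/∂y - ∂F_y/∂z = 0,
    (∇ × F)_y = ∂F_x/∂z - ∂F_z/∂x = 0,
    (∇ × F)_z = ∂F_y/∂x - ∂F_x/∂y = 90x^2 + 90y^2 + 60.

On z = 1, (curl F)_z = 90x^2 + 90y^2 + 60.

Convert to polar (x = r cos θ, y = r sin θ, dA = r dr dθ); the integrand becomes 90r^2 + 60, so

    ∬_D (curl F)_z dA = ∫_0^{2π} ∫_0^{2} (90r^2 + 60) · r dr dθ.

Inner (r from 0 to 2): 480.
Outer (θ from 0 to 2π): 960π.

Therefore ∮_C F · dr = 960π.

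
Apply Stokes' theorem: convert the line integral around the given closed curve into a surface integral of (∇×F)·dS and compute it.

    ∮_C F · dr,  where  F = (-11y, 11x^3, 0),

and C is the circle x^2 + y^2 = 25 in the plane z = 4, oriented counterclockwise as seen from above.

Let S be the flat disk x^2 + y^2 ≤ 25 in the plane z = 4, with upward unit normal n̂ = ẑ. By Stokes' theorem,

    ∮_C F · dr = ∬_S (∇ × F) · n̂ dS = ∬_D (curl F)_z dA,

where D is the disk x^2 + y^2 ≤ 25.

Compute the curl of F = (-11y, 11x^3, 0):
    (∇ × F)_x = ∂F_z/∂y - ∂F_y/∂z = 0,
    (∇ × F)_y = ∂F_x/∂z - ∂F_z/∂x = 0,
    (∇ × F)_z = ∂F_y/∂x - ∂F_x/∂y = 33x^2 + 11.

On z = 4, (curl F)_z = 33x^2 + 11.

Convert to polar (x = r cos θ, y = r sin θ, dA = r dr dθ); the integrand becomes 33r^2cos(θ)^2 + 11, so

    ∬_D (curl F)_z dA = ∫_0^{2π} ∫_0^{5} (33r^2cos(θ)^2 + 11) · r dr dθ.

Inner (r from 0 to 5): 20625cos(θ)^2/4 + 275/2.
Outer (θ from 0 to 2π): 21725π/4.

Therefore ∮_C F · dr = 21725π/4.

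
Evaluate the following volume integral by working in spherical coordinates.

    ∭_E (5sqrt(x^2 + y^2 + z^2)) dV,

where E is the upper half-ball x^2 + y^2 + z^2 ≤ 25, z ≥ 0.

In spherical coordinates, x = ρ sin(φ) cos(θ), y = ρ sin(φ) sin(θ), z = ρ cos(φ), and dV = ρ^2 sin(φ) dρ dφ dθ.

The integrand becomes 5ρ, so

    ∭_E (5sqrt(x^2 + y^2 + z^2)) dV = ∫_{0}^{2π} ∫_{0}^{π/2} ∫_{0}^{5} (5ρ) · ρ^2 sin(φ) dρ dφ dθ.

Inner (ρ): 3125sin(φ)/4.
Middle (φ): 3125/4.
Outer (θ): 3125π/2.

Therefore the triple integral equals 3125π/2.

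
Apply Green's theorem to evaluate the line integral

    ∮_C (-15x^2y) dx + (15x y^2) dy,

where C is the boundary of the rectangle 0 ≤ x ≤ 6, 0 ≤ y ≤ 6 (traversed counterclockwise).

Green's theorem converts the closed line integral into a double integral over the enclosed region D:

    ∮_C P dx + Q dy = ∬_D (∂Q/∂x - ∂P/∂y) dA.

Here P = -15x^2y, Q = 15x y^2, so

    ∂Q/∂x = 15y^2,    ∂P/∂y = -15x^2,
    ∂Q/∂x - ∂P/∂y = 15x^2 + 15y^2.

D is the region 0 ≤ x ≤ 6, 0 ≤ y ≤ 6. Evaluating the double integral:

    ∬_D (15x^2 + 15y^2) dA = ∫_0^{6} ∫_0^{6} (15x^2 + 15y^2) dy dx.

Inner (y from 0 to 6): 90x^2 + 1080.
Outer (x from 0 to 6): 12960.

Therefore ∮_C P dx + Q dy = 12960.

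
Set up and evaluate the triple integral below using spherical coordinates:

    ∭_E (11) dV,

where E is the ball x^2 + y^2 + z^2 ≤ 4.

In spherical coordinates, x = ρ sin(φ) cos(θ), y = ρ sin(φ) sin(θ), z = ρ cos(φ), and dV = ρ^2 sin(φ) dρ dφ dθ.

The integrand becomes 11, so

    ∭_E (11) dV = ∫_{0}^{2π} ∫_{0}^{π} ∫_{0}^{2} (11) · ρ^2 sin(φ) dρ dφ dθ.

Inner (ρ): 88sin(φ)/3.
Middle (φ): 176/3.
Outer (θ): 352π/3.

Therefore the triple integral equals 352π/3.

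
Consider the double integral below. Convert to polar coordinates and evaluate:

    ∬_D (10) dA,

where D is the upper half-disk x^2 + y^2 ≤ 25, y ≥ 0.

The region D is 0 ≤ r ≤ 5, 0 ≤ θ ≤ π in polar coordinates, where x = r cos(θ), y = r sin(θ), and dA = r dr dθ.

Under the substitution, the integrand becomes 10, so

    ∬_D (10) dA = ∫_{0}^{π} ∫_{0}^{5} (10) · r dr dθ.

Inner integral (in r): ∫_{0}^{5} (10) · r dr = 125.

Outer integral (in θ): ∫_{0}^{π} (125) dθ = 125π.

Therefore ∬_D (10) dA = 125π.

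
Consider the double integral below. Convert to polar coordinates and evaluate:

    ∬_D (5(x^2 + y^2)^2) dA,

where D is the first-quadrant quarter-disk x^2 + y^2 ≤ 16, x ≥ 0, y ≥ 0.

The region D is 0 ≤ r ≤ 4, 0 ≤ θ ≤ π/2 in polar coordinates, where x = r cos(θ), y = r sin(θ), and dA = r dr dθ.

Under the substitution, the integrand becomes 5r^4, so

    ∬_D (5(x^2 + y^2)^2) dA = ∫_{0}^{π/2} ∫_{0}^{4} (5r^4) · r dr dθ.

Inner integral (in r): ∫_{0}^{4} (5r^4) · r dr = 10240/3.

Outer integral (in θ): ∫_{0}^{π/2} (10240/3) dθ = 5120π/3.

Therefore ∬_D (5(x^2 + y^2)^2) dA = 5120π/3.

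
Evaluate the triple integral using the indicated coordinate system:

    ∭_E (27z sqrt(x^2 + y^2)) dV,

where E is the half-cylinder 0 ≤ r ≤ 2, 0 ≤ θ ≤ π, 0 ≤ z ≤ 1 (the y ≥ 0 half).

In cylindrical coordinates, x = r cos(θ), y = r sin(θ), z = z, and dV = r dr dθ dz.

The integrand becomes 27r z, so

    ∭_E (27z sqrt(x^2 + y^2)) dV = ∫_{0}^{π} ∫_{0}^{2} ∫_{0}^{1} (27r z) · r dz dr dθ.

Inner (z): 27r^2/2.
Middle (r from 0 to 2): 36.
Outer (θ): 36π.

Therefore the triple integral equals 36π.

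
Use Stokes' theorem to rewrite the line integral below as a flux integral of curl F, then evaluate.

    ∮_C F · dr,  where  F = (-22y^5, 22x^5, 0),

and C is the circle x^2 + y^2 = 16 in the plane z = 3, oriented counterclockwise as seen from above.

Let S be the flat disk x^2 + y^2 ≤ 16 in the plane z = 3, with upward unit normal n̂ = ẑ. By Stokes' theorem,

    ∮_C F · dr = ∬_S (∇ × F) · n̂ dS = ∬_D (curl F)_z dA,

where D is the disk x^2 + y^2 ≤ 16.

Compute the curl of F = (-22y^5, 22x^5, 0):
    (∇ × F)_x = ∂F_z/∂y - ∂F_y/∂z = 0,
    (∇ × F)_y = ∂F_x/∂z - ∂F_z/∂x = 0,
    (∇ × F)_z = ∂F_y/∂x - ∂F_x/∂y = 110x^4 + 110y^4.

On z = 3, (curl F)_z = 110x^4 + 110y^4.

Convert to polar (x = r cos θ, y = r sin θ, dA = r dr dθ); the integrand becomes 110r^4(sin(θ)^4 + cos(θ)^4), so

    ∬_D (curl F)_z dA = ∫_0^{2π} ∫_0^{4} (110r^4(sin(θ)^4 + cos(θ)^4)) · r dr dθ.

Inner (r from 0 to 4): 225280sin(θ)^4/3 + 225280cos(θ)^4/3.
Outer (θ from 0 to 2π): 112640π.

Therefore ∮_C F · dr = 112640π.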